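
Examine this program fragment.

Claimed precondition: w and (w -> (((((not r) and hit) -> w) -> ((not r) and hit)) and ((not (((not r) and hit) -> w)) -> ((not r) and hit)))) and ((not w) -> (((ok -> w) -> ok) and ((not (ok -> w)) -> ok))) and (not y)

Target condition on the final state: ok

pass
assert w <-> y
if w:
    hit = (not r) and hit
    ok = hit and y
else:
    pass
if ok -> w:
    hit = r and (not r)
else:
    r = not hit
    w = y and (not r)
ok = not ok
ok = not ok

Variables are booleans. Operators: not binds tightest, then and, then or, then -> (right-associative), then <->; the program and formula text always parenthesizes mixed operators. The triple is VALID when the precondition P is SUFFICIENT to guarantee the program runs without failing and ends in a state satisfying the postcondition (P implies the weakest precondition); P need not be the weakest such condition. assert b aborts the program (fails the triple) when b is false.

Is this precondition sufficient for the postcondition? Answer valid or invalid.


Working backward. After the program, ok must hold.
Before ok := not ok: not ok
Before ok := not ok: ok
Then branch requires ok; else branch requires ok.
Before the if: ((ok -> w) -> ok) and ((not (ok -> w)) -> ok)
Then branch requires ((((not r) and hit and y) -> w) -> ((not r) and hit and y)) and ((not (((not r) and hit and y) -> w)) -> ((not r) and hit and y)); else branch requires ((ok -> w) -> ok) and ((not (ok -> w)) -> ok).
Before the if: (w -> (((((not r) and hit and y) -> w) -> ((not r) and hit and y)) and ((not (((not r) and hit and y) -> w)) -> ((not r) and hit and y)))) and ((not w) -> (((ok -> w) -> ok) and ((not (ok -> w)) -> ok)))
Before assert w <-> y: (w <-> y) and (w -> (((((not r) and hit and y) -> w) -> ((not r) and hit and y)) and ((not (((not r) and hit and y) -> w)) -> ((not r) and hit and y)))) and ((not w) -> (((ok -> w) -> ok) and ((not (ok -> w)) -> ok)))
Before skip: (w <-> y) and (w -> (((((not r) and hit and y) -> w) -> ((not r) and hit and y)) and ((not (((not r) and hit and y) -> w)) -> ((not r) and hit and y)))) and ((not w) -> (((ok -> w) -> ok) and ((not (ok -> w)) -> ok)))
The weakest precondition is (w <-> y) and (w -> (((((not r) and hit and y) -> w) -> ((not r) and hit and y)) and ((not (((not r) and hit and y) -> w)) -> ((not r) and hit and y)))) and ((not w) -> (((ok -> w) -> ok) and ((not (ok -> w)) -> ok))).
Check whether w and (w -> (((((not r) and hit) -> w) -> ((not r) and hit)) and ((not (((not r) and hit) -> w)) -> ((not r) and hit)))) and ((not w) -> (((ok -> w) -> ok) and ((not (ok -> w)) -> ok))) and (not y) implies it.
Countermodel: at the initial state hit = true, ok = false, r = false, w = true, y = false, the precondition holds but the weakest precondition fails.
Answer: invalid


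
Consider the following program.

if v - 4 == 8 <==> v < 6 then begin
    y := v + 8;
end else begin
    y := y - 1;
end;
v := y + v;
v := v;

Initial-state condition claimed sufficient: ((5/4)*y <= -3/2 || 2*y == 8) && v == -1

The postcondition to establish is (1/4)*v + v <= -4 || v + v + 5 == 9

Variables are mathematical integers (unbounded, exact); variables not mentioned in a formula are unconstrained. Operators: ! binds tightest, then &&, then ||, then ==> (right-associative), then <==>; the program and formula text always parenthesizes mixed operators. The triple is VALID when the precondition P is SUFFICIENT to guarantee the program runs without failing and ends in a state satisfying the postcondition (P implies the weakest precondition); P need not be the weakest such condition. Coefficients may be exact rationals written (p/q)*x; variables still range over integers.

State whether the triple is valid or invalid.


Working backward. After the program, the postcondition (1/4)*v + v <= -4 || v + v + 5 == 9 must hold; in canonical form it is (5/4)*v <= -4 || 2*v == 4.
Before v := v: (5/4)*v <= -4 || 2*v == 4
Before v := y + v: (5/4)*v + (5/4)*y <= -4 || 2*v + 2*y == 4
Then branch requires (5/2)*v <= -14 || 4*v == -12; else branch requires (5/4)*v + (5/4)*y <= -11/4 || 2*v + 2*y == 6.
Before the if: ((v == 12 <==> v < 6) ==> ((5/2)*v <= -14 || 4*v == -12)) && ((!(v == 12 <==> v < 6)) ==> ((5/4)*v + (5/4)*y <= -11/4 || 2*v + 2*y == 6))
The weakest precondition is ((v == 12 <==> v < 6) ==> ((5/2)*v <= -14 || 4*v == -12)) && ((!(v == 12 <==> v < 6)) ==> ((5/4)*v + (5/4)*y <= -11/4 || 2*v + 2*y == 6)).
Check whether ((5/4)*y <= -3/2 || 2*y == 8) && v == -1 implies it.
Every state satisfying the precondition satisfies the weakest precondition: the implication holds.
Answer: valid


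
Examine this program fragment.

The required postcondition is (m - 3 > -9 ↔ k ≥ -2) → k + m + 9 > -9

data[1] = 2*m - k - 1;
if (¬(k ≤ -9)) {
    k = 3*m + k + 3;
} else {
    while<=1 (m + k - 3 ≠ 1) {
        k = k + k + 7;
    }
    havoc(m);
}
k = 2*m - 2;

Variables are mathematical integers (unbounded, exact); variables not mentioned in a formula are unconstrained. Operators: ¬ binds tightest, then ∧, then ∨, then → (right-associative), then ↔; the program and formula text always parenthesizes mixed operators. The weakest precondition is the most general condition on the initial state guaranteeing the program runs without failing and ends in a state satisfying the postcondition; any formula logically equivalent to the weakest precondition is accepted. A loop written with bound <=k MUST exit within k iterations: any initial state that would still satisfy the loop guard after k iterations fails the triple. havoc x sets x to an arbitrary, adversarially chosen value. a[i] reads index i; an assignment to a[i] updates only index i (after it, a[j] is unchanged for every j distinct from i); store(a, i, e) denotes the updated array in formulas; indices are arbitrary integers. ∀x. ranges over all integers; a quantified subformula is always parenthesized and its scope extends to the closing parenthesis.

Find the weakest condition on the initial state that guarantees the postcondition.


Working backward. After the program, the postcondition (m - 3 > -9 ↔ k ≥ -2) → k + m + 9 > -9 must hold; in canonical form it is (m > -6 ↔ k ≥ -2) → k + m > -18.
Before k := 2*m - 2: (m > -6 ↔ 2*m ≥ 0) → 3*m > -16
Then branch requires (m > -6 ↔ 2*m ≥ 0) → 3*m > -16; else branch requires (k + m ≠ 4 → ((¬(2*k + m ≠ -3)) ∧ (∀m_1. ((m_1 > -6 ↔ 2*m_1 ≥ 0) → 3*m_1 > -16)))) ∧ ((¬(k + m ≠ 4)) → (∀m_1. ((m_1 > -6 ↔ 2*m_1 ≥ 0) → 3*m_1 > -16))).
Before the if: ((¬(k ≤ -9)) → ((m > -6 ↔ 2*m ≥ 0) → 3*m > -16)) ∧ (k ≤ -9 → ((k + m ≠ 4 → ((¬(2*k + m ≠ -3)) ∧ (∀m_1. ((m_1 > -6 ↔ 2*m_1 ≥ 0) → 3*m_1 > -16)))) ∧ ((¬(k + m ≠ 4)) → (∀m_1. ((m_1 > -6 ↔ 2*m_1 ≥ 0) → 3*m_1 > -16)))))
Before data[1] := 2*m - k - 1: ((¬(k ≤ -9)) → ((m > -6 ↔ 2*m ≥ 0) → 3*m > -16)) ∧ (k ≤ -9 → ((k + m ≠ 4 → ((¬(2*k + m ≠ -3)) ∧ (∀m_1. ((m_1 > -6 ↔ 2*m_1 ≥ 0) → 3*m_1 > -16)))) ∧ ((¬(k + m ≠ 4)) → (∀m_1. ((m_1 > -6 ↔ 2*m_1 ≥ 0) → 3*m_1 > -16)))))
Answer: WP = ((¬(k ≤ -9)) → ((m > -6 ↔ 2*m ≥ 0) → 3*m > -16)) ∧ (k ≤ -9 → ((k + m ≠ 4 → ((¬(2*k + m ≠ -3)) ∧ (∀m_1. ((m_1 > -6 ↔ 2*m_1 ≥ 0) → 3*m_1 > -16)))) ∧ ((¬(k + m ≠ 4)) → (∀m_1. ((m_1 > -6 ↔ 2*m_1 ≥ 0) → 3*m_1 > -16)))))


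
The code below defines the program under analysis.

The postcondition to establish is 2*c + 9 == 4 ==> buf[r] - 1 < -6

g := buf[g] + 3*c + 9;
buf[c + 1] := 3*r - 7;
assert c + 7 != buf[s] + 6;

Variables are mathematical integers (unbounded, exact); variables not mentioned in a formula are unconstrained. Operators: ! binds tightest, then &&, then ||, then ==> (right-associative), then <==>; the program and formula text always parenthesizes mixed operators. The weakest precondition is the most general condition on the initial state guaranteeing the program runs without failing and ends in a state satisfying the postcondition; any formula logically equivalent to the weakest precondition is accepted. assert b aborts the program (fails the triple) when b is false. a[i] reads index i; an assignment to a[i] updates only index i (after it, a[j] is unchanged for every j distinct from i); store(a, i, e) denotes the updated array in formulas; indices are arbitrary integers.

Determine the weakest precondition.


Working backward. After the program, the postcondition 2*c + 9 == 4 ==> buf[r] - 1 < -6 must hold; in canonical form it is 2*c == -5 ==> buf[r] < -5.
Before assert c + 7 != buf[s] + 6: c != buf[s] - 1 && (2*c == -5 ==> buf[r] < -5)
Before buf[c + 1] := 3*r - 7: c != store(buf, c + 1, 3*r - 7)[s] - 1 && (2*c == -5 ==> store(buf, c + 1, 3*r - 7)[r] < -5)
Before g := buf[g] + 3*c + 9: c != store(buf, c + 1, 3*r - 7)[s] - 1 && (2*c == -5 ==> store(buf, c + 1, 3*r - 7)[r] < -5)
Answer: WP = c != store(buf, c + 1, 3*r - 7)[s] - 1 && (2*c == -5 ==> store(buf, c + 1, 3*r - 7)[r] < -5)


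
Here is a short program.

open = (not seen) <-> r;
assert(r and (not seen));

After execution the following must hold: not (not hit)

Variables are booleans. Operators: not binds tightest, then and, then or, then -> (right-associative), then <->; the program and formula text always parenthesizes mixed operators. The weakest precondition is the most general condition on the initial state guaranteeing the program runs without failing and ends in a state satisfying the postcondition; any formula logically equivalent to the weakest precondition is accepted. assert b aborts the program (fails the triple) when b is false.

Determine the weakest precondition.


Working backward. After the program, the postcondition not (not hit) must hold; in canonical form it is hit.
Before assert r and (not seen): r and (not seen) and hit
Before open := (not seen) <-> r: r and (not seen) and hit
Answer: WP = r and (not seen) and hit


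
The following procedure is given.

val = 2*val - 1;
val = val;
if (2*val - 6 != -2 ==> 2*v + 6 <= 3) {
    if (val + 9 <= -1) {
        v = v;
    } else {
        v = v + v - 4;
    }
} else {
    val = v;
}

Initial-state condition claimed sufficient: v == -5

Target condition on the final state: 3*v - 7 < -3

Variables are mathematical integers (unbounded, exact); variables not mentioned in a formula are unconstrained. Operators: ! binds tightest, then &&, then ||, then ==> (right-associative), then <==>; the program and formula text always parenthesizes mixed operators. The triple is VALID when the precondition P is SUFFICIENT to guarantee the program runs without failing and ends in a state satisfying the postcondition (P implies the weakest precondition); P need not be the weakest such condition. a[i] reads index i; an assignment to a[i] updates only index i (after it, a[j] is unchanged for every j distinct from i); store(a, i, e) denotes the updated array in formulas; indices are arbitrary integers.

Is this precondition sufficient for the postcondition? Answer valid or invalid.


Working backward. After the program, the postcondition 3*v - 7 < -3 must hold; in canonical form it is 3*v < 4.
Then branch requires (val <= -10 ==> 3*v < 4) && ((!(val <= -10)) ==> 6*v < 16); else branch requires 3*v < 4.
Before the if: ((2*val != 4 ==> 2*v <= -3) ==> ((val <= -10 ==> 3*v < 4) && ((!(val <= -10)) ==> 6*v < 16))) && ((!(2*val != 4 ==> 2*v <= -3)) ==> 3*v < 4)
Before val := val: ((2*val != 4 ==> 2*v <= -3) ==> ((val <= -10 ==> 3*v < 4) && ((!(val <= -10)) ==> 6*v < 16))) && ((!(2*val != 4 ==> 2*v <= -3)) ==> 3*v < 4)
Before val := 2*val - 1: ((4*val != 6 ==> 2*v <= -3) ==> ((2*val <= -9 ==> 3*v < 4) && ((!(2*val <= -9)) ==> 6*v < 16))) && ((!(4*val != 6 ==> 2*v <= -3)) ==> 3*v < 4)
The weakest precondition is ((4*val != 6 ==> 2*v <= -3) ==> ((2*val <= -9 ==> 3*v < 4) && ((!(2*val <= -9)) ==> 6*v < 16))) && ((!(4*val != 6 ==> 2*v <= -3)) ==> 3*v < 4).
Check whether v == -5 implies it.
Every state satisfying the precondition satisfies the weakest precondition: the implication holds.
Answer: valid


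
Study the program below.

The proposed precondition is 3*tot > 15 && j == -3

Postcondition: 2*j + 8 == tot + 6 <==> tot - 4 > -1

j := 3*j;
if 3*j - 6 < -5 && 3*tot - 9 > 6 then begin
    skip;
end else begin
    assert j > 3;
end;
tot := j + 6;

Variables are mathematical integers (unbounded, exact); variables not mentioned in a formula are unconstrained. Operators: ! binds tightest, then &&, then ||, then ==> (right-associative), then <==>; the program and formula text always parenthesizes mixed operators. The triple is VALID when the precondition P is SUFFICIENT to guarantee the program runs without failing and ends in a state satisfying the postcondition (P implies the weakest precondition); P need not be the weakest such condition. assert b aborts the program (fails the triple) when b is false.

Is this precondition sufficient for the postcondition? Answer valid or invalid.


Working backward. After the program, the postcondition 2*j + 8 == tot + 6 <==> tot - 4 > -1 must hold; in canonical form it is 2*j == tot - 2 <==> tot > 3.
Before tot := j + 6: j == 4 <==> j > -3
Then branch requires j == 4 <==> j > -3; else branch requires j > 3 && (j == 4 <==> j > -3).
Before the if: ((3*j < 1 && 3*tot > 15) ==> (j == 4 <==> j > -3)) && ((!(3*j < 1 && 3*tot > 15)) ==> (j > 3 && (j == 4 <==> j > -3)))
Before j := 3*j: ((9*j < 1 && 3*tot > 15) ==> (3*j == 4 <==> 3*j > -3)) && ((!(9*j < 1 && 3*tot > 15)) ==> (3*j > 3 && (3*j == 4 <==> 3*j > -3)))
The weakest precondition is ((9*j < 1 && 3*tot > 15) ==> (3*j == 4 <==> 3*j > -3)) && ((!(9*j < 1 && 3*tot > 15)) ==> (3*j > 3 && (3*j == 4 <==> 3*j > -3))).
Check whether 3*tot > 15 && j == -3 implies it.
Every state satisfying the precondition satisfies the weakest precondition: the implication holds.
Answer: valid


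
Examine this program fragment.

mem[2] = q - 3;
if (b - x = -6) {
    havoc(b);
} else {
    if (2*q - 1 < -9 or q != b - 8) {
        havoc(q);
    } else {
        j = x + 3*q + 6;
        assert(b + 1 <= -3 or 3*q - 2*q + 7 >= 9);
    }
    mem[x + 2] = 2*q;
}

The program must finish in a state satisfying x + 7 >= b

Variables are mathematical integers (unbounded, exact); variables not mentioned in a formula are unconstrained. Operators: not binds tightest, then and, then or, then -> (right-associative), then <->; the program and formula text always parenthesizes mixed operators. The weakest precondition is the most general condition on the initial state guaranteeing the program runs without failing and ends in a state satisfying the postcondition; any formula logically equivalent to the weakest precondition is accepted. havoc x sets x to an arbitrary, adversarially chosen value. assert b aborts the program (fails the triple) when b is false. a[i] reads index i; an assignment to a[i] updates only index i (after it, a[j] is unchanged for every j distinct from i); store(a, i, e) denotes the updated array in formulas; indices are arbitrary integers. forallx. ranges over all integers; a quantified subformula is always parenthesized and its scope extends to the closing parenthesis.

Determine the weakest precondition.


Working backward. After the program, the postcondition x + 7 >= b must hold; in canonical form it is x >= b - 7.
Then branch requires forall b_1. x >= b_1 - 7; else branch requires ((2*q < -8 or q != b - 8) -> x >= b - 7) and ((not (2*q < -8 or q != b - 8)) -> ((b <= -4 or q >= 2) and x >= b - 7)).
Before the if: (b = x - 6 -> (forall b_1. x >= b_1 - 7)) and ((not (b = x - 6)) -> (((2*q < -8 or q != b - 8) -> x >= b - 7) and ((not (2*q < -8 or q != b - 8)) -> ((b <= -4 or q >= 2) and x >= b - 7))))
Before mem[2] := q - 3: (b = x - 6 -> (forall b_1. x >= b_1 - 7)) and ((not (b = x - 6)) -> (((2*q < -8 or q != b - 8) -> x >= b - 7) and ((not (2*q < -8 or q != b - 8)) -> ((b <= -4 or q >= 2) and x >= b - 7))))
Answer: WP = (b = x - 6 -> (forall b_1. x >= b_1 - 7)) and ((not (b = x - 6)) -> (((2*q < -8 or q != b - 8) -> x >= b - 7) and ((not (2*q < -8 or q != b - 8)) -> ((b <= -4 or q >= 2) and x >= b - 7))))


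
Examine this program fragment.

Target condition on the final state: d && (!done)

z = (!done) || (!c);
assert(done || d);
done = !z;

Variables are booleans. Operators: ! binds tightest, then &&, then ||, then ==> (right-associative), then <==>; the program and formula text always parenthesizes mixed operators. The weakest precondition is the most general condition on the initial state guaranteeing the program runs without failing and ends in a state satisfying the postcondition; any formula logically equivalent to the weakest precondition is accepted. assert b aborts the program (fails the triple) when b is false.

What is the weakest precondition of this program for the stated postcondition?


Working backward. After the program, d && (!done) must hold.
Before done := !z: d && z
Before assert done || d: (done || d) && d && z
Before z := (!done) || (!c): (done || d) && d && ((!done) || (!c))
Answer: WP = (done || d) && d && ((!done) || (!c))


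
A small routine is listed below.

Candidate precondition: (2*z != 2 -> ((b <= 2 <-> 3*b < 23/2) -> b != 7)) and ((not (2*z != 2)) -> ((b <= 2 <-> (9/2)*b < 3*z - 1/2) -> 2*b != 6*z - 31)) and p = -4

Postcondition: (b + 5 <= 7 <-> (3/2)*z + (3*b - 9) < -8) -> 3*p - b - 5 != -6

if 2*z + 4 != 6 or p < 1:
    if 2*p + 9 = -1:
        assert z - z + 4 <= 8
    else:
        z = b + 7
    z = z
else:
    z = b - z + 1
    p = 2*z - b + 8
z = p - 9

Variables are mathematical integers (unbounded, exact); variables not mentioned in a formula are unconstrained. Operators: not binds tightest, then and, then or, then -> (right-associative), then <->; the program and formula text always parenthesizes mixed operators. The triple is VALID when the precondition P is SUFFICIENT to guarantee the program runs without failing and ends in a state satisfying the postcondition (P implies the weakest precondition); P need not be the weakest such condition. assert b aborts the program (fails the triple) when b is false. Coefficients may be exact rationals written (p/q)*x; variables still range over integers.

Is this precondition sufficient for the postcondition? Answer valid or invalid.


Working backward. After the program, the postcondition (b + 5 <= 7 <-> (3/2)*z + (3*b - 9) < -8) -> 3*p - b - 5 != -6 must hold; in canonical form it is (b <= 2 <-> 3*b + (3/2)*z < 1) -> 3*p != b - 1.
Before z := p - 9: (b <= 2 <-> 3*b + (3/2)*p < 29/2) -> 3*p != b - 1
Then branch requires (2*p = -10 -> ((b <= 2 <-> 3*b + (3/2)*p < 29/2) -> 3*p != b - 1)) and ((not (2*p = -10)) -> ((b <= 2 <-> 3*b + (3/2)*p < 29/2) -> 3*p != b - 1)); else branch requires (b <= 2 <-> (9/2)*b < 3*z - 1/2) -> 2*b != 6*z - 31.
Before the if: ((2*z != 2 or p < 1) -> ((2*p = -10 -> ((b <= 2 <-> 3*b + (3/2)*p < 29/2) -> 3*p != b - 1)) and ((not (2*p = -10)) -> ((b <= 2 <-> 3*b + (3/2)*p < 29/2) -> 3*p != b - 1)))) and ((not (2*z != 2 or p < 1)) -> ((b <= 2 <-> (9/2)*b < 3*z - 1/2) -> 2*b != 6*z - 31))
The weakest precondition is ((2*z != 2 or p < 1) -> ((2*p = -10 -> ((b <= 2 <-> 3*b + (3/2)*p < 29/2) -> 3*p != b - 1)) and ((not (2*p = -10)) -> ((b <= 2 <-> 3*b + (3/2)*p < 29/2) -> 3*p != b - 1)))) and ((not (2*z != 2 or p < 1)) -> ((b <= 2 <-> (9/2)*b < 3*z - 1/2) -> 2*b != 6*z - 31)).
Check whether (2*z != 2 -> ((b <= 2 <-> 3*b < 23/2) -> b != 7)) and ((not (2*z != 2)) -> ((b <= 2 <-> (9/2)*b < 3*z - 1/2) -> 2*b != 6*z - 31)) and p = -4 implies it.
Countermodel: at the initial state b = -11, p = -4, z = 0, the precondition holds but the weakest precondition fails.
Answer: invalid


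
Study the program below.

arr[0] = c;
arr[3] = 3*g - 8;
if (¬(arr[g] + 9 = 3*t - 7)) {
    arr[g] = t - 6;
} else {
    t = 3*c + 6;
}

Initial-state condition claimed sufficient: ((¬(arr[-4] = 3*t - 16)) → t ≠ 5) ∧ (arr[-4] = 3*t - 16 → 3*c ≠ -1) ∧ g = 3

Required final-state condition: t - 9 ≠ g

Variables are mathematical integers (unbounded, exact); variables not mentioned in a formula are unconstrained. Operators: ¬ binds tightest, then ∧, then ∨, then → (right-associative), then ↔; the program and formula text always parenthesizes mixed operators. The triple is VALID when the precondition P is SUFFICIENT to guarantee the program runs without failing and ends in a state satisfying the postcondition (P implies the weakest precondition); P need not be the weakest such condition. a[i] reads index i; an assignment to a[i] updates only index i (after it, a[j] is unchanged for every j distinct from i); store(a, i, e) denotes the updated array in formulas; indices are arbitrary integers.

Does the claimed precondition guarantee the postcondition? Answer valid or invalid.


Working backward. After the program, the postcondition t - 9 ≠ g must hold; in canonical form it is t ≠ g + 9.
Then branch requires t ≠ g + 9; else branch requires 3*c ≠ g + 3.
Before the if: ((¬(arr[g] = 3*t - 16)) → t ≠ g + 9) ∧ (arr[g] = 3*t - 16 → 3*c ≠ g + 3)
Before arr[3] := 3*g - 8: ((¬(store(arr, 3, 3*g - 8)[g] = 3*t - 16)) → t ≠ g + 9) ∧ (store(arr, 3, 3*g - 8)[g] = 3*t - 16 → 3*c ≠ g + 3)
Before arr[0] := c: ((¬(store(store(arr, 0, c), 3, 3*g - 8)[g] = 3*t - 16)) → t ≠ g + 9) ∧ (store(store(arr, 0, c), 3, 3*g - 8)[g] = 3*t - 16 → 3*c ≠ g + 3)
The weakest precondition is ((¬(store(store(arr, 0, c), 3, 3*g - 8)[g] = 3*t - 16)) → t ≠ g + 9) ∧ (store(store(arr, 0, c), 3, 3*g - 8)[g] = 3*t - 16 → 3*c ≠ g + 3).
Check whether ((¬(arr[-4] = 3*t - 16)) → t ≠ 5) ∧ (arr[-4] = 3*t - 16 → 3*c ≠ -1) ∧ g = 3 implies it.
Countermodel: at the initial state arr = {[-4] = 0, [0] = 0, [3] = 0, elsewhere 0}, c = 0, g = 3, t = 12, the precondition holds but the weakest precondition fails.
Answer: invalid


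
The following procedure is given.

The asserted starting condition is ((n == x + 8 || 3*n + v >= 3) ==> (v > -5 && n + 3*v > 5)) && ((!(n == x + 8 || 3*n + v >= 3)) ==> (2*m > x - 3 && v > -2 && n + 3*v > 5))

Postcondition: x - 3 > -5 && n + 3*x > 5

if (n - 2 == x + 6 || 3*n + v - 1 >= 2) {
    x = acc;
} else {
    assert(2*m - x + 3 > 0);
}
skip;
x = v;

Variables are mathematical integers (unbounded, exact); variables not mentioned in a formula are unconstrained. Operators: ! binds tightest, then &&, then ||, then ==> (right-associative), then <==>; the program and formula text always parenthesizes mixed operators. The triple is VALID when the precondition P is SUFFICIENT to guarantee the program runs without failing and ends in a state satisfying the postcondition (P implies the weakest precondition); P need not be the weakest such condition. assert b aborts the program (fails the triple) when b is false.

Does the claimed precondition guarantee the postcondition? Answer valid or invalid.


Working backward. After the program, the postcondition x - 3 > -5 && n + 3*x > 5 must hold; in canonical form it is x > -2 && n + 3*x > 5.
Before x := v: v > -2 && n + 3*v > 5
Before skip: v > -2 && n + 3*v > 5
Then branch requires v > -2 && n + 3*v > 5; else branch requires 2*m > x - 3 && v > -2 && n + 3*v > 5.
Before the if: ((n == x + 8 || 3*n + v >= 3) ==> (v > -2 && n + 3*v > 5)) && ((!(n == x + 8 || 3*n + v >= 3)) ==> (2*m > x - 3 && v > -2 && n + 3*v > 5))
The weakest precondition is ((n == x + 8 || 3*n + v >= 3) ==> (v > -2 && n + 3*v > 5)) && ((!(n == x + 8 || 3*n + v >= 3)) ==> (2*m > x - 3 && v > -2 && n + 3*v > 5)).
Check whether ((n == x + 8 || 3*n + v >= 3) ==> (v > -5 && n + 3*v > 5)) && ((!(n == x + 8 || 3*n + v >= 3)) ==> (2*m > x - 3 && v > -2 && n + 3*v > 5)) implies it.
Countermodel: at the initial state m = 0, n = 18, v = -4, x = 10, the precondition holds but the weakest precondition fails.
Answer: invalid


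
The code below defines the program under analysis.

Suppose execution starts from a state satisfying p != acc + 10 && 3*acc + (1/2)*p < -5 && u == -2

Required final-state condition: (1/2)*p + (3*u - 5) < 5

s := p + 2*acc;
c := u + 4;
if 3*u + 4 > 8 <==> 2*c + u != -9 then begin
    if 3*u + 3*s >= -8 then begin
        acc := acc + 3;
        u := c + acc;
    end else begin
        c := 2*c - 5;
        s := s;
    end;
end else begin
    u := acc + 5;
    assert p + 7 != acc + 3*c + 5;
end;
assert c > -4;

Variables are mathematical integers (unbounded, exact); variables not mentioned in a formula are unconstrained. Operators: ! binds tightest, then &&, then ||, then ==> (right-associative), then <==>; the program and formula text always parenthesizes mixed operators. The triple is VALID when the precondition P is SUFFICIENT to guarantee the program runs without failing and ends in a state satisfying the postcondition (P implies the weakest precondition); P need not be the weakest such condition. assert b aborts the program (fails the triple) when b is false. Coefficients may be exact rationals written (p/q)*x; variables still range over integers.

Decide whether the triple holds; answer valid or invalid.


Working backward. After the program, the postcondition (1/2)*p + (3*u - 5) < 5 must hold; in canonical form it is (1/2)*p + 3*u < 10.
Before assert c > -4: c > -4 && (1/2)*p + 3*u < 10
Then branch requires (3*s + 3*u >= -8 ==> (c > -4 && 3*acc + 3*c + (1/2)*p < 1)) && ((!(3*s + 3*u >= -8)) ==> (2*c > 1 && (1/2)*p + 3*u < 10)); else branch requires p != acc + 3*c - 2 && c > -4 && 3*acc + (1/2)*p < -5.
Before the if: ((3*u > 4 <==> 2*c + u != -9) ==> ((3*s + 3*u >= -8 ==> (c > -4 && 3*acc + 3*c + (1/2)*p < 1)) && ((!(3*s + 3*u >= -8)) ==> (2*c > 1 && (1/2)*p + 3*u < 10)))) && ((!(3*u > 4 <==> 2*c + u != -9)) ==> (p != acc + 3*c - 2 && c > -4 && 3*acc + (1/2)*p < -5))
Before c := u + 4: ((3*u > 4 <==> 3*u != -17) ==> ((3*s + 3*u >= -8 ==> (u > -8 && 3*acc + (1/2)*p + 3*u < -11)) && ((!(3*s + 3*u >= -8)) ==> (2*u > -7 && (1/2)*p + 3*u < 10)))) && ((!(3*u > 4 <==> 3*u != -17)) ==> (p != acc + 3*u + 10 && u > -8 && 3*acc + (1/2)*p < -5))
Before s := p + 2*acc: ((3*u > 4 <==> 3*u != -17) ==> ((6*acc + 3*p + 3*u >= -8 ==> (u > -8 && 3*acc + (1/2)*p + 3*u < -11)) && ((!(6*acc + 3*p + 3*u >= -8)) ==> (2*u > -7 && (1/2)*p + 3*u < 10)))) && ((!(3*u > 4 <==> 3*u != -17)) ==> (p != acc + 3*u + 10 && u > -8 && 3*acc + (1/2)*p < -5))
The weakest precondition is ((3*u > 4 <==> 3*u != -17) ==> ((6*acc + 3*p + 3*u >= -8 ==> (u > -8 && 3*acc + (1/2)*p + 3*u < -11)) && ((!(6*acc + 3*p + 3*u >= -8)) ==> (2*u > -7 && (1/2)*p + 3*u < 10)))) && ((!(3*u > 4 <==> 3*u != -17)) ==> (p != acc + 3*u + 10 && u > -8 && 3*acc + (1/2)*p < -5)).
Check whether p != acc + 10 && 3*acc + (1/2)*p < -5 && u == -2 implies it.
Countermodel: at the initial state acc = -3, p = 1, u = -2, the precondition holds but the weakest precondition fails.
Answer: invalid


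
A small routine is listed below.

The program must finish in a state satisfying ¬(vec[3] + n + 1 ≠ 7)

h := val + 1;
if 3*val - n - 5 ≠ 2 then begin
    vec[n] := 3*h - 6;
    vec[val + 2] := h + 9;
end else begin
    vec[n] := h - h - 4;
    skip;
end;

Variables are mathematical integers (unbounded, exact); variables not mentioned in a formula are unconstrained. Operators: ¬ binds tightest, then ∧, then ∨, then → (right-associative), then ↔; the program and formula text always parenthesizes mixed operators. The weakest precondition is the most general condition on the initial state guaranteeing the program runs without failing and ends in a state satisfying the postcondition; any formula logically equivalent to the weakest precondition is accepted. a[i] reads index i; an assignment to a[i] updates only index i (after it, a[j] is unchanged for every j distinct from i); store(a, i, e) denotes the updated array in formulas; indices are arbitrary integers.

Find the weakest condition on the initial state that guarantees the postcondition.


Working backward. After the program, the postcondition ¬(vec[3] + n + 1 ≠ 7) must hold; in canonical form it is ¬(vec[3] + n ≠ 6).
Then branch requires ¬(store(store(vec, n, 3*h - 6), val + 2, h + 9)[3] + n ≠ 6); else branch requires ¬(store(vec, n, -4)[3] + n ≠ 6).
Before the if: (3*val ≠ n + 7 → (¬(store(store(vec, n, 3*h - 6), val + 2, h + 9)[3] + n ≠ 6))) ∧ ((¬(3*val ≠ n + 7)) → (¬(store(vec, n, -4)[3] + n ≠ 6)))
Before h := val + 1: (3*val ≠ n + 7 → (¬(store(store(vec, n, 3*val - 3), val + 2, val + 10)[3] + n ≠ 6))) ∧ ((¬(3*val ≠ n + 7)) → (¬(store(vec, n, -4)[3] + n ≠ 6)))
Answer: WP = (3*val ≠ n + 7 → (¬(store(store(vec, n, 3*val - 3), val + 2, val + 10)[3] + n ≠ 6))) ∧ ((¬(3*val ≠ n + 7)) → (¬(store(vec, n, -4)[3] + n ≠ 6)))


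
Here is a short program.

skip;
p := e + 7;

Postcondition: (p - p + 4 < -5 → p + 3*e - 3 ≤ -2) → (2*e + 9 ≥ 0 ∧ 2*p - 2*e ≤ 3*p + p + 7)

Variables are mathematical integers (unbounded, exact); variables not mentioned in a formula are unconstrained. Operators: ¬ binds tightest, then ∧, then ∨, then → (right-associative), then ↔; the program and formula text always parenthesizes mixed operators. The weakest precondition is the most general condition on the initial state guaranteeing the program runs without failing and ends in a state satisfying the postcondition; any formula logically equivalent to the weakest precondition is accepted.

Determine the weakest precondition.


Working backward. After the program, the postcondition (p - p + 4 < -5 → p + 3*e - 3 ≤ -2) → (2*e + 9 ≥ 0 ∧ 2*p - 2*e ≤ 3*p + p + 7) must hold; in canonical form it is 2*e ≥ -9 ∧ 2*e + 2*p ≥ -7.
Before p := e + 7: 2*e ≥ -9 ∧ 4*e ≥ -21
Before skip: 2*e ≥ -9 ∧ 4*e ≥ -21
Answer: WP = 2*e ≥ -9 ∧ 4*e ≥ -21


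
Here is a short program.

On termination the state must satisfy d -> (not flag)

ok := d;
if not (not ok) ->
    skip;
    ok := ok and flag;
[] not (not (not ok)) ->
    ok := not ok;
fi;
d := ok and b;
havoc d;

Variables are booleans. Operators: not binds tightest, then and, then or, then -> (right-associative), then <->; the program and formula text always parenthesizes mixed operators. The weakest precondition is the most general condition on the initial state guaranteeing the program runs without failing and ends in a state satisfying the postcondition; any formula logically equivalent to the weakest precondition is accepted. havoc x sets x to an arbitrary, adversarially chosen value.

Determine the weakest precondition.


Working backward. After the program, d -> (not flag) must hold.
Before havoc d: not flag
Before d := ok and b: not flag
Then branch requires not flag; else branch requires not flag.
Before the if: (ok -> (not flag)) and ((not ok) -> (not flag))
Before ok := d: (d -> (not flag)) and ((not d) -> (not flag))
Answer: WP = (d -> (not flag)) and ((not d) -> (not flag))


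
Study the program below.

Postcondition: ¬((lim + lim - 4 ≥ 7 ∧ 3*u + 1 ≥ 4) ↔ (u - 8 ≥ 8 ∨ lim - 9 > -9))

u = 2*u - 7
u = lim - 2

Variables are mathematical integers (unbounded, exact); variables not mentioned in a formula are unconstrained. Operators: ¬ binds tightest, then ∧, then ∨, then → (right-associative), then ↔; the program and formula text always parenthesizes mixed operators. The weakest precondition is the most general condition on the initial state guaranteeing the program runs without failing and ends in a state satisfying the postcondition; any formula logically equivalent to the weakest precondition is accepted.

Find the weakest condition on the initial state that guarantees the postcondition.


Working backward. After the program, the postcondition ¬((lim + lim - 4 ≥ 7 ∧ 3*u + 1 ≥ 4) ↔ (u - 8 ≥ 8 ∨ lim - 9 > -9)) must hold; in canonical form it is ¬((2*lim ≥ 11 ∧ 3*u ≥ 3) ↔ (u ≥ 16 ∨ lim > 0)).
Before u := lim - 2: ¬((2*lim ≥ 11 ∧ 3*lim ≥ 9) ↔ (lim ≥ 18 ∨ lim > 0))
Before u := 2*u - 7: ¬((2*lim ≥ 11 ∧ 3*lim ≥ 9) ↔ (lim ≥ 18 ∨ lim > 0))
Answer: WP = ¬((2*lim ≥ 11 ∧ 3*lim ≥ 9) ↔ (lim ≥ 18 ∨ lim > 0))


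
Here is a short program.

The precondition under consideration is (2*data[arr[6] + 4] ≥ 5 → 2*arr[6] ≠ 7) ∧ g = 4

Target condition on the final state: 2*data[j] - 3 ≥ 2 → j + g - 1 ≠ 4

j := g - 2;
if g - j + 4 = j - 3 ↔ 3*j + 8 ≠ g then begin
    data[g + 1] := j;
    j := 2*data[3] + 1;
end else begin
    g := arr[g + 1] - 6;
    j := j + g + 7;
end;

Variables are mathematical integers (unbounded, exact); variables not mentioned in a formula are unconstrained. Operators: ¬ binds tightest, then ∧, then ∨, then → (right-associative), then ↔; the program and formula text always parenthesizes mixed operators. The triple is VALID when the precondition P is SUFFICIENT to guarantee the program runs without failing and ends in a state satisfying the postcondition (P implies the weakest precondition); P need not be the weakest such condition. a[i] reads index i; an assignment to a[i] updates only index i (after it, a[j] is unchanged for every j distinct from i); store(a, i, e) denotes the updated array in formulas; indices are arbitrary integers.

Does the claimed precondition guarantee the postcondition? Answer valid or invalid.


Working backward. After the program, the postcondition 2*data[j] - 3 ≥ 2 → j + g - 1 ≠ 4 must hold; in canonical form it is 2*data[j] ≥ 5 → g + j ≠ 5.
Then branch requires 2*store(data, g + 1, j)[2*store(data, g + 1, j)[3] + 1] ≥ 5 → 2*store(data, g + 1, j)[3] + g ≠ 4; else branch requires 2*data[arr[g + 1] + j + 1] ≥ 5 → 2*arr[g + 1] + j ≠ 10.
Before the if: ((g = 2*j - 7 ↔ 3*j ≠ g - 8) → (2*store(data, g + 1, j)[2*store(data, g + 1, j)[3] + 1] ≥ 5 → 2*store(data, g + 1, j)[3] + g ≠ 4)) ∧ ((¬(g = 2*j - 7 ↔ 3*j ≠ g - 8)) → (2*data[arr[g + 1] + j + 1] ≥ 5 → 2*arr[g + 1] + j ≠ 10))
Before j := g - 2: ((g = 11 ↔ 2*g ≠ -2) → (2*store(data, g + 1, g - 2)[2*store(data, g + 1, g - 2)[3] + 1] ≥ 5 → 2*store(data, g + 1, g - 2)[3] + g ≠ 4)) ∧ ((¬(g = 11 ↔ 2*g ≠ -2)) → (2*data[arr[g + 1] + g - 1] ≥ 5 → 2*arr[g + 1] + g ≠ 12))
The weakest precondition is ((g = 11 ↔ 2*g ≠ -2) → (2*store(data, g + 1, g - 2)[2*store(data, g + 1, g - 2)[3] + 1] ≥ 5 → 2*store(data, g + 1, g - 2)[3] + g ≠ 4)) ∧ ((¬(g = 11 ↔ 2*g ≠ -2)) → (2*data[arr[g + 1] + g - 1] ≥ 5 → 2*arr[g + 1] + g ≠ 12)).
Check whether (2*data[arr[6] + 4] ≥ 5 → 2*arr[6] ≠ 7) ∧ g = 4 implies it.
Countermodel: at the initial state arr = {[3] = 4, [5] = 4, [6] = 4, [7] = 4, [8] = 4, elsewhere 4}, data = {[3] = 3, [5] = 3, [6] = 3, [7] = 3, [8] = 3, elsewhere 3}, g = 4, the precondition holds but the weakest precondition fails.
Answer: invalid


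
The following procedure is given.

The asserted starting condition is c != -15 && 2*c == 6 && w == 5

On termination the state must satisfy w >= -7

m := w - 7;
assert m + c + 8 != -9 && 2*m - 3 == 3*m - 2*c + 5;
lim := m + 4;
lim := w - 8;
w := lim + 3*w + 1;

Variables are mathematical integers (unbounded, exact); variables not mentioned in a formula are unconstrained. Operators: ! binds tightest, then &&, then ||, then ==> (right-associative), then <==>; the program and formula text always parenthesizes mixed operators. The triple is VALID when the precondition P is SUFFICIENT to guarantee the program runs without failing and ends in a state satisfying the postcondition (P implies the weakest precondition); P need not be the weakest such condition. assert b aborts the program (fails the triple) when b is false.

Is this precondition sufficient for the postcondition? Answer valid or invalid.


Working backward. After the program, w >= -7 must hold.
Before w := lim + 3*w + 1: lim + 3*w >= -8
Before lim := w - 8: 4*w >= 0
Before lim := m + 4: 4*w >= 0
Before assert m + c + 8 != -9 && 2*m - 3 == 3*m - 2*c + 5: c + m != -17 && 2*c == m + 8 && 4*w >= 0
Before m := w - 7: c + w != -10 && 2*c == w + 1 && 4*w >= 0
The weakest precondition is c + w != -10 && 2*c == w + 1 && 4*w >= 0.
Check whether c != -15 && 2*c == 6 && w == 5 implies it.
Every state satisfying the precondition satisfies the weakest precondition: the implication holds.
Answer: valid


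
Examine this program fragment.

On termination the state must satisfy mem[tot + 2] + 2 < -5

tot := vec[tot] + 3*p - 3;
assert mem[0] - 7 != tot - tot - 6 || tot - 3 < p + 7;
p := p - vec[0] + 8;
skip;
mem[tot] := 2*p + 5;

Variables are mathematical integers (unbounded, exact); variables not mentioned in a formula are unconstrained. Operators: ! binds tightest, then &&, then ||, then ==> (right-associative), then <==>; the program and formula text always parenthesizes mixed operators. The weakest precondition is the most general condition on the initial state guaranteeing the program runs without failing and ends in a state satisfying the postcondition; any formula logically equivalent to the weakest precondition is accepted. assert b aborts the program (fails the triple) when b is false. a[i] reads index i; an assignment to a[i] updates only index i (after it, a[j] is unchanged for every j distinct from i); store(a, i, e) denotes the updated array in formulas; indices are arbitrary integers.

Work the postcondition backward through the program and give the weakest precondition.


Working backward. After the program, the postcondition mem[tot + 2] + 2 < -5 must hold; in canonical form it is mem[tot + 2] < -7.
Before mem[tot] := 2*p + 5: store(mem, tot, 2*p + 5)[tot + 2] < -7
Before skip: store(mem, tot, 2*p + 5)[tot + 2] < -7
Before p := p - vec[0] + 8: store(mem, tot, -2*vec[0] + 2*p + 21)[tot + 2] < -7
Before assert mem[0] - 7 != tot - tot - 6 || tot - 3 < p + 7: (mem[0] != 1 || tot < p + 10) && store(mem, tot, -2*vec[0] + 2*p + 21)[tot + 2] < -7
Before tot := vec[tot] + 3*p - 3: (mem[0] != 1 || vec[tot] + 2*p < 13) && store(mem, vec[tot] + 3*p - 3, -2*vec[0] + 2*p + 21)[vec[tot] + 3*p - 1] < -7
Answer: WP = (mem[0] != 1 || vec[tot] + 2*p < 13) && store(mem, vec[tot] + 3*p - 3, -2*vec[0] + 2*p + 21)[vec[tot] + 3*p - 1] < -7


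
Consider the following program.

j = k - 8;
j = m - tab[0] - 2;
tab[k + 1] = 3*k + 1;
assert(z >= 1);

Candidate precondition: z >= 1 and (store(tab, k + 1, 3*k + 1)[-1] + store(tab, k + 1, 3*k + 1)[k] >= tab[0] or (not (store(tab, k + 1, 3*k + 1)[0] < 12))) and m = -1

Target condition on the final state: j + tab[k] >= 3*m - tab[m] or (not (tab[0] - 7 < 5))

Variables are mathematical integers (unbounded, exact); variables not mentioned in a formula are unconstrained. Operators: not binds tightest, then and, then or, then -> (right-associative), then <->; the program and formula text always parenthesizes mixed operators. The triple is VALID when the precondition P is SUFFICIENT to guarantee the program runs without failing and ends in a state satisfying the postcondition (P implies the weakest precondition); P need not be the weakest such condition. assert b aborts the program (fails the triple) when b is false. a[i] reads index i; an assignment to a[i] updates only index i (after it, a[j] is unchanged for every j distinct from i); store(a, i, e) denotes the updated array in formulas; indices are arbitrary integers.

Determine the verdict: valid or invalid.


Working backward. After the program, the postcondition j + tab[k] >= 3*m - tab[m] or (not (tab[0] - 7 < 5)) must hold; in canonical form it is tab[k] + tab[m] + j >= 3*m or (not (tab[0] < 12)).
Before assert z >= 1: z >= 1 and (tab[k] + tab[m] + j >= 3*m or (not (tab[0] < 12)))
Before tab[k + 1] := 3*k + 1: z >= 1 and (store(tab, k + 1, 3*k + 1)[k] + store(tab, k + 1, 3*k + 1)[m] + j >= 3*m or (not (store(tab, k + 1, 3*k + 1)[0] < 12)))
Before j := m - tab[0] - 2: z >= 1 and (store(tab, k + 1, 3*k + 1)[k] + store(tab, k + 1, 3*k + 1)[m] >= tab[0] + 2*m + 2 or (not (store(tab, k + 1, 3*k + 1)[0] < 12)))
Before j := k - 8: z >= 1 and (store(tab, k + 1, 3*k + 1)[k] + store(tab, k + 1, 3*k + 1)[m] >= tab[0] + 2*m + 2 or (not (store(tab, k + 1, 3*k + 1)[0] < 12)))
The weakest precondition is z >= 1 and (store(tab, k + 1, 3*k + 1)[k] + store(tab, k + 1, 3*k + 1)[m] >= tab[0] + 2*m + 2 or (not (store(tab, k + 1, 3*k + 1)[0] < 12))).
Check whether z >= 1 and (store(tab, k + 1, 3*k + 1)[-1] + store(tab, k + 1, 3*k + 1)[k] >= tab[0] or (not (store(tab, k + 1, 3*k + 1)[0] < 12))) and m = -1 implies it.
Every state satisfying the precondition satisfies the weakest precondition: the implication holds.
Answer: valid


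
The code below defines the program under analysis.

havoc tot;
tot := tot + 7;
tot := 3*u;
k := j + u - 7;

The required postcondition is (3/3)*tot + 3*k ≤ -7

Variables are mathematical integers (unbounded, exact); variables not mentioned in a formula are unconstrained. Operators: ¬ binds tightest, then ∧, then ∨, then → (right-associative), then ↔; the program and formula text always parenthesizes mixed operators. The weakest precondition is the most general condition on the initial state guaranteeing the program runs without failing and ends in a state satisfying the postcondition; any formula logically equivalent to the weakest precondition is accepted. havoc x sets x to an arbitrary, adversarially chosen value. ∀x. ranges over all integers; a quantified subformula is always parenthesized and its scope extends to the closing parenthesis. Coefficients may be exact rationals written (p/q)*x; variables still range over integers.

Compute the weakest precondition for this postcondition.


Working backward. After the program, the postcondition (3/3)*tot + 3*k ≤ -7 must hold; in canonical form it is 3*k + tot ≤ -7.
Before k := j + u - 7: 3*j + tot + 3*u ≤ 14
Before tot := 3*u: 3*j + 6*u ≤ 14
Before tot := tot + 7: 3*j + 6*u ≤ 14
Before havoc tot: 3*j + 6*u ≤ 14
Answer: WP = 3*j + 6*u ≤ 14
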